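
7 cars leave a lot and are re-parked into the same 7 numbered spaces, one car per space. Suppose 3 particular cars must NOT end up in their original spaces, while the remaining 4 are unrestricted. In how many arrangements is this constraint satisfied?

3216

Let A_j be the event that the j-th constrained one is fixed. By inclusion-exclusion over the 3 events:
Σ_{j=0}^{3} (-1)^j C(3,j)(7-j)!
= C(3,0)·7! - C(3,1)·6! + C(3,2)·5! - C(3,3)·4!
= 5040 - 2160 + 360 - 24
= 3216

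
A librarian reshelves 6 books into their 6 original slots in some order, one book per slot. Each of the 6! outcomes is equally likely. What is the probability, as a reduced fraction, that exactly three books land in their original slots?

1/18

Favorable outcomes: C(6,3)·!3 = 20·2 = 40.
Total outcomes: 6! = 720.
Probability = 40/720 = 1/18.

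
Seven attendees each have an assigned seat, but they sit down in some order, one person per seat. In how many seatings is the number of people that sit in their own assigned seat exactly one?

1855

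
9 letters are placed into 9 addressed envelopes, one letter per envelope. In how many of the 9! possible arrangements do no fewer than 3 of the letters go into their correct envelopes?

29143

# with exactly i fixed is C(9,i)·!(9-i); sum over i=3..9:
  i=3: C(9,3)·!6 = 84·265 = 22260
  i=4: C(9,4)·!5 = 126·44 = 5544
  i=5: C(9,5)·!4 = 126·9 = 1134
  i=6: C(9,6)·!3 = 84·2 = 168
  i=7: C(9,7)·!2 = 36·1 = 36
  i=8: C(9,8)·!1 = 9·0 = 0
  i=9: C(9,9)·!0 = 1·1 = 1
Total = 29143.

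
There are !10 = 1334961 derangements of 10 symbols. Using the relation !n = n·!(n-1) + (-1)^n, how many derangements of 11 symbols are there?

!11 = 11·1334961 - 1 = 14684570.

14684570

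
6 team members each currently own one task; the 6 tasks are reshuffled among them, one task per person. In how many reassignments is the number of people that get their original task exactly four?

15

Pick the 4 fixed positions: C(6,4) = 15 ways.
The remaining 2 must be deranged: !2 = 1.
Total: 15 × 1 = 15.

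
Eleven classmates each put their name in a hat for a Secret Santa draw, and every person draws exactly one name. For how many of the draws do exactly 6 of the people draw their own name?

Pick the 6 fixed positions: C(11,6) = 462 ways.
The other 5 form a derangement: !5 = 44.
Total: 462 × 44 = 20328.

20328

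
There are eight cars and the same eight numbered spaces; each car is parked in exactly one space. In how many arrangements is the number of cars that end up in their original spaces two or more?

10655

# with exactly i fixed is C(8,i)·!(8-i); sum over i=2..8:
  i=2: C(8,2)·!6 = 28·265 = 7420
  i=3: C(8,3)·!5 = 56·44 = 2464
  i=4: C(8,4)·!4 = 70·9 = 630
  i=5: C(8,5)·!3 = 56·2 = 112
  i=6: C(8,6)·!2 = 28·1 = 28
  i=7: C(8,7)·!1 = 8·0 = 0
  i=8: C(8,8)·!0 = 1·1 = 1
Total = 10655.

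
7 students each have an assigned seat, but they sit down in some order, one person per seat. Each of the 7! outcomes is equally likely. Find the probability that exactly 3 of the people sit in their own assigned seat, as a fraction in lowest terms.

Favorable outcomes: C(7,3)·!4 = 35·9 = 315.
Total outcomes: 7! = 5040.
Probability = 315/5040 = 1/16.

1/16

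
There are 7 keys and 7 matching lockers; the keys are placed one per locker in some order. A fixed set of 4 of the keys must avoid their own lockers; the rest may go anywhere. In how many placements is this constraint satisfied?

Let A_j be the event that the j-th constrained one is fixed. By inclusion-exclusion over the 4 events:
Σ_{j=0}^{4} (-1)^j C(4,j)(7-j)!
= C(4,0)·7! - C(4,1)·6! + C(4,2)·5! - C(4,3)·4! + C(4,4)·3!
= 5040 - 2880 + 720 - 96 + 6
= 2790

2790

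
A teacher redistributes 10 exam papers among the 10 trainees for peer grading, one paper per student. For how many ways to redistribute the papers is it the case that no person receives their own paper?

1334961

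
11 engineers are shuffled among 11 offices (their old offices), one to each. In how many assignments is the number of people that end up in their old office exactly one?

Pick the single fixed position: C(11,1) = 11 ways.
The remaining 10 must be deranged: !10 = 1334961.
Total: 11 × 1334961 = 14684571.

14684571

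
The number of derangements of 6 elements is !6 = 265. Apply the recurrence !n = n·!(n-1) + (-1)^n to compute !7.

1854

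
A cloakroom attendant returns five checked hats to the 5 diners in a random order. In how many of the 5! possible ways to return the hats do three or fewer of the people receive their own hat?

# with exactly i fixed is C(5,i)·!(5-i); sum over i=0..3:
  i=0: C(5,0)·!5 = 1·44 = 44
  i=1: C(5,1)·!4 = 5·9 = 45
  i=2: C(5,2)·!3 = 10·2 = 20
  i=3: C(5,3)·!2 = 10·1 = 10
Total = 119.

119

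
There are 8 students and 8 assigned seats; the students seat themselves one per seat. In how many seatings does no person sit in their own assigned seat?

The subfactorial !8 = [8!/e] (nearest integer).
8! = 40320, and 40320/e ≈ 14832.90, so !8 = 14833.

14833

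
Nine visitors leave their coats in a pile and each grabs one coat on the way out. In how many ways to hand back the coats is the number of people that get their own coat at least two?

Sum C(9,i)·!(9-i) for i = 2..9:
  i=2: C(9,2)·!7 = 36·1854 = 66744
  i=3: C(9,3)·!6 = 84·265 = 22260
  i=4: C(9,4)·!5 = 126·44 = 5544
  i=5: C(9,5)·!4 = 126·9 = 1134
  i=6: C(9,6)·!3 = 84·2 = 168
  i=7: C(9,7)·!2 = 36·1 = 36
  i=8: C(9,8)·!1 = 9·0 = 0
  i=9: C(9,9)·!0 = 1·1 = 1
Total = 95887.

95887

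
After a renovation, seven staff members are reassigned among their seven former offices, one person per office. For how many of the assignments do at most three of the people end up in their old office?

# with exactly i fixed is C(7,i)·!(7-i); sum over i=0..3:
  i=0: C(7,0)·!7 = 1·1854 = 1854
  i=1: C(7,1)·!6 = 7·265 = 1855
  i=2: C(7,2)·!5 = 21·44 = 924
  i=3: C(7,3)·!4 = 35·9 = 315
Total = 4948.

4948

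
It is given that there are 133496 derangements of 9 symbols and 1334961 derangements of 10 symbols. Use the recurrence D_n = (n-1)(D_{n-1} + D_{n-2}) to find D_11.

D_11 = (11-1)·(D_10 + D_9) = 10·(1334961 + 133496) = 10·1468457 = 14684570.

14684570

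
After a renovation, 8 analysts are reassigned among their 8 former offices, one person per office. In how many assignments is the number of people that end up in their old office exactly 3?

Pick the 3 fixed positions: C(8,3) = 56 ways.
The remaining 5 must be deranged: !5 = 44.
Total: 56 × 44 = 2464.

2464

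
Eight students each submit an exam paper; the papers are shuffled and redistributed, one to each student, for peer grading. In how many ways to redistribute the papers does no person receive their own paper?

!8 = 8! · Σ_{k=0}^{8} (-1)^k/k!
= 8! - 8!/1! + 8!/2! - 8!/3! + 8!/4! - 8!/5! + 8!/6! - 8!/7! + 8!/8!
= 40320 - 40320 + 20160 - 6720 + 1680 - 336 + 56 - 8 + 1
= 14833

14833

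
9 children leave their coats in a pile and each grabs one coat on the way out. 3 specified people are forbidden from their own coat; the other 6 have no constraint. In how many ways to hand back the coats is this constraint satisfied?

Inclusion-exclusion on the 3 forbidden self-matches:
Σ_{j=0}^{3} (-1)^j C(3,j)(9-j)!
= C(3,0)·9! - C(3,1)·8! + C(3,2)·7! - C(3,3)·6!
= 362880 - 120960 + 15120 - 720
= 256320

256320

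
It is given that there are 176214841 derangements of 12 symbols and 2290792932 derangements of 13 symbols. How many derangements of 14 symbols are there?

32071101049

D_14 = (14-1)·(D_13 + D_12) = 13·(2290792932 + 176214841) = 13·2467007773 = 32071101049.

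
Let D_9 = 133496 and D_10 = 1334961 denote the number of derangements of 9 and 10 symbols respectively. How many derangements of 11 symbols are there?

14684570

D_11 = (11-1)·(D_10 + D_9) = 10·(1334961 + 133496) = 10·1468457 = 14684570.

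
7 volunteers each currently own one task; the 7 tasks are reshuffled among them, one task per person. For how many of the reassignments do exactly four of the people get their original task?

Pick the 4 fixed positions: C(7,4) = 35 ways.
The other 3 form a derangement: !3 = 2.
Total: 35 × 2 = 70.

70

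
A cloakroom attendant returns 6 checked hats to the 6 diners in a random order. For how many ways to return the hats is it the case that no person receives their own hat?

By inclusion-exclusion, !6 = Σ (-1)^k · 6!/k! for k=0..6
= 6! - 6!/1! + 6!/2! - 6!/3! + 6!/4! - 6!/5! + 6!/6!
= 720 - 720 + 360 - 120 + 30 - 6 + 1
= 265

265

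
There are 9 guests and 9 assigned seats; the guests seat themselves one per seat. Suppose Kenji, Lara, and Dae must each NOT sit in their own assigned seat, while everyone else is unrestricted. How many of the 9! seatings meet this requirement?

256320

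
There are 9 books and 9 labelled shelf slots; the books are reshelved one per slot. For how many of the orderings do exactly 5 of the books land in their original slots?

1134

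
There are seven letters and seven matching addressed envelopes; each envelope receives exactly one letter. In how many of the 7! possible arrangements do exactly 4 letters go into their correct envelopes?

70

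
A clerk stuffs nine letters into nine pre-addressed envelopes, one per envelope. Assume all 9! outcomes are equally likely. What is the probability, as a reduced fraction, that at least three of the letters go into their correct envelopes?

Favorable outcomes: Σ_{i≥3} C(9,i)·!(9-i) = 84·265 + 126·44 + 126·9 + 84·2 + 36·1 + 9·0 + 1·1 = 29143.
Total outcomes: 9! = 362880.
Probability = 29143/362880 = 29143/362880.

29143/362880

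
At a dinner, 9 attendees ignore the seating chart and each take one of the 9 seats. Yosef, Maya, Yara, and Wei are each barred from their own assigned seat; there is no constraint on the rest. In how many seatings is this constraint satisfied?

229080

Inclusion-exclusion on the 4 forbidden self-matches:
Σ_{j=0}^{4} (-1)^j C(4,j)(9-j)!
= C(4,0)·9! - C(4,1)·8! + C(4,2)·7! - C(4,3)·6! + C(4,4)·5!
= 362880 - 161280 + 30240 - 2880 + 120
= 229080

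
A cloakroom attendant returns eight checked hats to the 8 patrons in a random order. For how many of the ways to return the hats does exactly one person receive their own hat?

14832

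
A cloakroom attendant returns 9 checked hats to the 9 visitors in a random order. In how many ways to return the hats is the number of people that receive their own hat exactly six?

Pick the 6 fixed positions: C(9,6) = 84 ways.
The other 3 form a derangement: !3 = 2.
Total: 84 × 2 = 168.

168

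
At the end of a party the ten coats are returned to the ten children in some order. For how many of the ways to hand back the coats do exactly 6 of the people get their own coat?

Choose which 6 of the 10 are fixed: C(10,6) = 210.
The remaining 4 must be deranged: !4 = 9.
Total: 210 × 9 = 1890.

1890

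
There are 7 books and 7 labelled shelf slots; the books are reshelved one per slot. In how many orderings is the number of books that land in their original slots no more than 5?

5039

Sum C(7,i)·!(7-i) for i = 0..5:
  i=0: C(7,0)·!7 = 1·1854 = 1854
  i=1: C(7,1)·!6 = 7·265 = 1855
  i=2: C(7,2)·!5 = 21·44 = 924
  i=3: C(7,3)·!4 = 35·9 = 315
  i=4: C(7,4)·!3 = 35·2 = 70
  i=5: C(7,5)·!2 = 21·1 = 21
Total = 5039.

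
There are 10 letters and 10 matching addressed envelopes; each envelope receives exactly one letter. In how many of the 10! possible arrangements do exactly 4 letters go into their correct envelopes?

55650

Pick the 4 fixed positions: C(10,4) = 210 ways.
The other 6 form a derangement: !6 = 265.
Total: 210 × 265 = 55650.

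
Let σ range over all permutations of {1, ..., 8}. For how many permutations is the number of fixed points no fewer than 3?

3235

# with exactly i fixed is C(8,i)·!(8-i); sum over i=3..8:
  i=3: C(8,3)·!5 = 56·44 = 2464
  i=4: C(8,4)·!4 = 70·9 = 630
  i=5: C(8,5)·!3 = 56·2 = 112
  i=6: C(8,6)·!2 = 28·1 = 28
  i=7: C(8,7)·!1 = 8·0 = 0
  i=8: C(8,8)·!0 = 1·1 = 1
Total = 3235.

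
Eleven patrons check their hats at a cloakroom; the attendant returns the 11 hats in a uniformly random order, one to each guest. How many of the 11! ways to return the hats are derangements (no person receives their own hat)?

The subfactorial !11 = [11!/e] (nearest integer).
11! = 39916800, and 39916800/e ≈ 14684570.08, so !11 = 14684570.

14684570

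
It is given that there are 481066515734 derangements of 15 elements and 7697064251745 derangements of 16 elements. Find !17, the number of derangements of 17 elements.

!17 = (17-1)·(!16 + !15) = 16·(7697064251745 + 481066515734) = 16·8178130767479 = 130850092279664.

130850092279664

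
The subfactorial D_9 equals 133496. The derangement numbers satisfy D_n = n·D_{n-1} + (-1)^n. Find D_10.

1334961

D_10 = 10·133496 + 1 = 1334961.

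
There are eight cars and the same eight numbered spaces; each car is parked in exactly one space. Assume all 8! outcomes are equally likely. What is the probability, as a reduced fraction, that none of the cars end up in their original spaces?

2119/5760

Favorable outcomes: !8 = 14833.
Total outcomes: 8! = 40320.
Probability = 14833/40320 = 2119/5760.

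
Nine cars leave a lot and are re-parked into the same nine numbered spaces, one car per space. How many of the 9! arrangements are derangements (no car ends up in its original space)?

133496

!9 is the nearest integer to 9!/e.
9! = 362880, and 362880/e ≈ 133496.09, so !9 = 133496.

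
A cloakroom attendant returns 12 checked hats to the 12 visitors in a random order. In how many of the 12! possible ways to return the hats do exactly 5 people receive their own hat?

Pick the 5 fixed positions: C(12,5) = 792 ways.
The other 7 form a derangement: !7 = 1854.
Total: 792 × 1854 = 1468368.

1468368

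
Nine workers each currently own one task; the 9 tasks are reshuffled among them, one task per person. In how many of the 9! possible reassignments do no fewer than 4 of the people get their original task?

# with exactly i fixed is C(9,i)·!(9-i); sum over i=4..9:
  i=4: C(9,4)·!5 = 126·44 = 5544
  i=5: C(9,5)·!4 = 126·9 = 1134
  i=6: C(9,6)·!3 = 84·2 = 168
  i=7: C(9,7)·!2 = 36·1 = 36
  i=8: C(9,8)·!1 = 9·0 = 0
  i=9: C(9,9)·!0 = 1·1 = 1
Total = 6883.

6883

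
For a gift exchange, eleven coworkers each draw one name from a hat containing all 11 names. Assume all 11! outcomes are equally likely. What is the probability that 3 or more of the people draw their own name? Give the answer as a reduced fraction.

3205379/39916800

Favorable outcomes: Σ_{i≥3} C(11,i)·!(11-i) = 165·14833 + 330·1854 + 462·265 + 462·44 + 330·9 + 165·2 + 55·1 + 11·0 + 1·1 = 3205379.
Total outcomes: 11! = 39916800.
Probability = 3205379/39916800 = 3205379/39916800.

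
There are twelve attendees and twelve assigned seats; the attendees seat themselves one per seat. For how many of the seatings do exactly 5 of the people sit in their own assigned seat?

1468368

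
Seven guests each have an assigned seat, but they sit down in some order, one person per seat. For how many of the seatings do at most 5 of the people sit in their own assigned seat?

Sum C(7,i)·!(7-i) for i = 0..5:
  i=0: C(7,0)·!7 = 1·1854 = 1854
  i=1: C(7,1)·!6 = 7·265 = 1855
  i=2: C(7,2)·!5 = 21·44 = 924
  i=3: C(7,3)·!4 = 35·9 = 315
  i=4: C(7,4)·!3 = 35·2 = 70
  i=5: C(7,5)·!2 = 21·1 = 21
Total = 5039.

5039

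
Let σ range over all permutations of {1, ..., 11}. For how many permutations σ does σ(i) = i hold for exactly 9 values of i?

55

Pick the 9 fixed positions: C(11,9) = 55 ways.
The other 2 form a derangement: !2 = 1.
Total: 55 × 1 = 55.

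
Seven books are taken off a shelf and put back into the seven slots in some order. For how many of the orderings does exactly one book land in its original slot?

Choose which one of the 7 is fixed: C(7,1) = 7.
The remaining 6 must be deranged: !6 = 265.
Total: 7 × 265 = 1855.

1855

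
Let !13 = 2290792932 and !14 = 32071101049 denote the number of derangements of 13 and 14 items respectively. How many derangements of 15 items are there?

!15 = (15-1)·(!14 + !13) = 14·(32071101049 + 2290792932) = 14·34361893981 = 481066515734.

481066515734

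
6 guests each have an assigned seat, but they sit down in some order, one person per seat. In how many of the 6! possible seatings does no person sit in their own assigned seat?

!6 = 6! · Σ_{k=0}^{6} (-1)^k/k!
= 6! - 6!/1! + 6!/2! - 6!/3! + 6!/4! - 6!/5! + 6!/6!
= 720 - 720 + 360 - 120 + 30 - 6 + 1
= 265

265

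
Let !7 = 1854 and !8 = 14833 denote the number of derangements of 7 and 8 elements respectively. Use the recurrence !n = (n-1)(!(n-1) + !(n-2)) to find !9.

133496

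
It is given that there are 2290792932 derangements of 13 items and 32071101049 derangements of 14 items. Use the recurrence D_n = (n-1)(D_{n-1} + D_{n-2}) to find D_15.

481066515734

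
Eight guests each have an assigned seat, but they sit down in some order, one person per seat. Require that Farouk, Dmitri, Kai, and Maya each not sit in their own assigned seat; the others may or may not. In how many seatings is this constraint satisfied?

24024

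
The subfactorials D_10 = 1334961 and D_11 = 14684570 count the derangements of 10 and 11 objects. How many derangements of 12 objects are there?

D_12 = (12-1)·(D_11 + D_10) = 11·(14684570 + 1334961) = 11·16019531 = 176214841.

176214841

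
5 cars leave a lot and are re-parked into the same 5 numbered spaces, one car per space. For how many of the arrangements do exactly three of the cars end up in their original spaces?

10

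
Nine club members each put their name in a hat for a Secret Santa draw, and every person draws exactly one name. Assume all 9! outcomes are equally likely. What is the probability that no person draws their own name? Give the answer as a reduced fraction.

16687/45360

Favorable outcomes: !9 = 133496.
Total outcomes: 9! = 362880.
Probability = 133496/362880 = 16687/45360.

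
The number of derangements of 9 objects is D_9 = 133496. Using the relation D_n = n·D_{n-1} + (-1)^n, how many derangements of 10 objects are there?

1334961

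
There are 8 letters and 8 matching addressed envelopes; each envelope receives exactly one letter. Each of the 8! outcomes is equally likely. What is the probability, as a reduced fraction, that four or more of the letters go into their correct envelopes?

Favorable outcomes: Σ_{i≥4} C(8,i)·!(8-i) = 70·9 + 56·2 + 28·1 + 8·0 + 1·1 = 771.
Total outcomes: 8! = 40320.
Probability = 771/40320 = 257/13440.

257/13440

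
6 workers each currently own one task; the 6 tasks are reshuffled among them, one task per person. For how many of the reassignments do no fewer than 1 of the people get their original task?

455

Sum C(6,i)·!(6-i) for i = 1..6:
  i=1: C(6,1)·!5 = 6·44 = 264
  i=2: C(6,2)·!4 = 15·9 = 135
  i=3: C(6,3)·!3 = 20·2 = 40
  i=4: C(6,4)·!2 = 15·1 = 15
  i=5: C(6,5)·!1 = 6·0 = 0
  i=6: C(6,6)·!0 = 1·1 = 1
Total = 455.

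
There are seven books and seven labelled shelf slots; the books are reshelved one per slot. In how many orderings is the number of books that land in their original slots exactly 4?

70

Choose which 4 of the 7 are fixed: C(7,4) = 35.
The remaining 3 must be deranged: !3 = 2.
Total: 35 × 2 = 70.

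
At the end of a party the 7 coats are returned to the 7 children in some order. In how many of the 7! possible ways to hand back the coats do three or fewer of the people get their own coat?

4948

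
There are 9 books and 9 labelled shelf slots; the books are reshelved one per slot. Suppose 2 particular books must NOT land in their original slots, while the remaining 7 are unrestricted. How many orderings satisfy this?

287280

Inclusion-exclusion on the 2 forbidden self-matches:
Σ_{j=0}^{2} (-1)^j C(2,j)(9-j)!
= C(2,0)·9! - C(2,1)·8! + C(2,2)·7!
= 362880 - 80640 + 5040
= 287280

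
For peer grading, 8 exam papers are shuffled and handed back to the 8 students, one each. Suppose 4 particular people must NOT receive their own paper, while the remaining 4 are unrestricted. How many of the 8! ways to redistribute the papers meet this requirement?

24024

Inclusion-exclusion on the 4 forbidden self-matches:
Σ_{j=0}^{4} (-1)^j C(4,j)(8-j)!
= C(4,0)·8! - C(4,1)·7! + C(4,2)·6! - C(4,3)·5! + C(4,4)·4!
= 40320 - 20160 + 4320 - 480 + 24
= 24024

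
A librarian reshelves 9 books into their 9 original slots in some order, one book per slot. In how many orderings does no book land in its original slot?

133496

!9 = 9! · Σ_{k=0}^{9} (-1)^k/k!
= 9! - 9!/1! + 9!/2! - 9!/3! + 9!/4! - 9!/5! + 9!/6! - 9!/7! + 9!/8! - 9!/9!
= 362880 - 362880 + 181440 - 60480 + 15120 - 3024 + 504 - 72 + 9 - 1
= 133496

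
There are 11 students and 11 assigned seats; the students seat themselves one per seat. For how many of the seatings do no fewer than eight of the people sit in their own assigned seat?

386

# with exactly i fixed is C(11,i)·!(11-i); sum over i=8..11:
  i=8: C(11,8)·!3 = 165·2 = 330
  i=9: C(11,9)·!2 = 55·1 = 55
  i=10: C(11,10)·!1 = 11·0 = 0
  i=11: C(11,11)·!0 = 1·1 = 1
Total = 386.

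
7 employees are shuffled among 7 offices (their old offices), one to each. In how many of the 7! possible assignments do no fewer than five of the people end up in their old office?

22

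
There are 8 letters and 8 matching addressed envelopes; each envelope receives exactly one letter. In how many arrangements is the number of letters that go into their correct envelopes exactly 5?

112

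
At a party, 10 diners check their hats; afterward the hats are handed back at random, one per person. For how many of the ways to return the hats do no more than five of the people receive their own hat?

3626624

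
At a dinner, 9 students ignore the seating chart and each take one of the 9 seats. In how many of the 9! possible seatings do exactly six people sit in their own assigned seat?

Choose which 6 of the 9 are fixed: C(9,6) = 84.
The other 3 form a derangement: !3 = 2.
Total: 84 × 2 = 168.

168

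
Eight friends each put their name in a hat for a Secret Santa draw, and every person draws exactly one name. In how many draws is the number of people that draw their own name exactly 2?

7420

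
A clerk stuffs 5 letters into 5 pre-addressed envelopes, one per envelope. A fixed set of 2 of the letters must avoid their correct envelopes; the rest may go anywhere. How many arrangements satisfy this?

Let A_j be the event that the j-th constrained one is fixed. By inclusion-exclusion over the 2 events:
Σ_{j=0}^{2} (-1)^j C(2,j)(5-j)!
= C(2,0)·5! - C(2,1)·4! + C(2,2)·3!
= 120 - 48 + 6
= 78

78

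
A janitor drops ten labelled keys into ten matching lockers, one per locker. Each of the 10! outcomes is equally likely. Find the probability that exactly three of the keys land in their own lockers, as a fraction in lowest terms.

103/1680

Favorable outcomes: C(10,3)·!7 = 120·1854 = 222480.
Total outcomes: 10! = 3628800.
Probability = 222480/3628800 = 103/1680.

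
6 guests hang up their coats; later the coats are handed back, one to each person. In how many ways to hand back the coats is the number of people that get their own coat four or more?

16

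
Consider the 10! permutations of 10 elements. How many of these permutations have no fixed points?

!10 is the nearest integer to 10!/e.
10! = 3628800, and 3628800/e ≈ 1334960.92, so !10 = 1334961.

1334961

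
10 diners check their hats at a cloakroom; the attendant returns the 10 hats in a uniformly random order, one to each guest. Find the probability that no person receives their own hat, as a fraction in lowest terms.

16481/44800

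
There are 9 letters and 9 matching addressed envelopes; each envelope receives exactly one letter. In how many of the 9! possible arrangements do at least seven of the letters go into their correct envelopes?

# with exactly i fixed is C(9,i)·!(9-i); sum over i=7..9:
  i=7: C(9,7)·!2 = 36·1 = 36
  i=8: C(9,8)·!1 = 9·0 = 0
  i=9: C(9,9)·!0 = 1·1 = 1
Total = 37.

37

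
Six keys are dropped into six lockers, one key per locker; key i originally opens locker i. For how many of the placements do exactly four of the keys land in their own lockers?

Choose which 4 of the 6 are fixed: C(6,4) = 15.
The other 2 form a derangement: !2 = 1.
Total: 15 × 1 = 15.

15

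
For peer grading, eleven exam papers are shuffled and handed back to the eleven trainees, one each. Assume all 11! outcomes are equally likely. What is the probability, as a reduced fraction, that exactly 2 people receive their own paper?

Favorable outcomes: C(11,2)·!9 = 55·133496 = 7342280.
Total outcomes: 11! = 39916800.
Probability = 7342280/39916800 = 16687/90720.

16687/90720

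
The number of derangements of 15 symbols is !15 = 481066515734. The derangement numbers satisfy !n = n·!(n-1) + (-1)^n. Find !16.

7697064251745

!16 = 16·481066515734 + 1 = 7697064251745.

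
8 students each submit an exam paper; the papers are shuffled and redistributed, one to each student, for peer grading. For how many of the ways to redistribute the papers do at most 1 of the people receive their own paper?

29665

Sum C(8,i)·!(8-i) for i = 0..1:
  i=0: C(8,0)·!8 = 1·14833 = 14833
  i=1: C(8,1)·!7 = 8·1854 = 14832
Total = 29665.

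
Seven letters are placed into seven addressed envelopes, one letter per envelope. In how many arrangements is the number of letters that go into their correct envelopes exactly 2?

924

Choose which 2 of the 7 are fixed: C(7,2) = 21.
The remaining 5 must be deranged: !5 = 44.
Total: 21 × 44 = 924.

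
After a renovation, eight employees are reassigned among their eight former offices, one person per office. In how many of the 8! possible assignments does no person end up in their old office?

14833

Recurrence: !8 = 8·!7 + (-1)^8.
!8 = 8·1854 + 1 = 14833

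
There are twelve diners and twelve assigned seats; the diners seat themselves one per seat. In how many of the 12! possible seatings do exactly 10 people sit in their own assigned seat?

66

Choose which 10 of the 12 are fixed: C(12,10) = 66.
The remaining 2 must be deranged: !2 = 1.
Total: 66 × 1 = 66.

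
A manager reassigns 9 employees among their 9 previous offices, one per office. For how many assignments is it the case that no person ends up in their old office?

!9 = 9! · Σ_{k=0}^{9} (-1)^k/k!
= 9! - 9!/1! + 9!/2! - 9!/3! + 9!/4! - 9!/5! + 9!/6! - 9!/7! + 9!/8! - 9!/9!
= 362880 - 362880 + 181440 - 60480 + 15120 - 3024 + 504 - 72 + 9 - 1
= 133496

133496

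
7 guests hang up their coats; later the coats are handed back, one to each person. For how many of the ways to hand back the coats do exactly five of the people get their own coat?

21

Pick the 5 fixed positions: C(7,5) = 21 ways.
The other 2 form a derangement: !2 = 1.
Total: 21 × 1 = 21.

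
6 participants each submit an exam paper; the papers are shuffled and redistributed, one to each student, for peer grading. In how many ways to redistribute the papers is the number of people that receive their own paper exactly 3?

40

Choose which 3 of the 6 are fixed: C(6,3) = 20.
The other 3 form a derangement: !3 = 2.
Total: 20 × 2 = 40.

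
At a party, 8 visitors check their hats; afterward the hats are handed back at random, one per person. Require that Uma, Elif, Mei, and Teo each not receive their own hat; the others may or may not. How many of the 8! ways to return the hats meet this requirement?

24024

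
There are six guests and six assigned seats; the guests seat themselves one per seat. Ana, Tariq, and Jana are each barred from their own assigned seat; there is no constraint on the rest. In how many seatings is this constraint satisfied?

Let A_j be the event that the j-th constrained one is fixed. By inclusion-exclusion over the 3 events:
Σ_{j=0}^{3} (-1)^j C(3,j)(6-j)!
= C(3,0)·6! - C(3,1)·5! + C(3,2)·4! - C(3,3)·3!
= 720 - 360 + 72 - 6
= 426

426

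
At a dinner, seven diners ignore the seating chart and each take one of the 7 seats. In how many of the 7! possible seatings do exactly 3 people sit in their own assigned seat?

315

Pick the 3 fixed positions: C(7,3) = 35 ways.
The other 4 form a derangement: !4 = 9.
Total: 35 × 9 = 315.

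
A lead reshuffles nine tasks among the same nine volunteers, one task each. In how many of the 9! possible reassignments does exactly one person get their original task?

133497

Pick the single fixed position: C(9,1) = 9 ways.
The remaining 8 must be deranged: !8 = 14833.
Total: 9 × 14833 = 133497.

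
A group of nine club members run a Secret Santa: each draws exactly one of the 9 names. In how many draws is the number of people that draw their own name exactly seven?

36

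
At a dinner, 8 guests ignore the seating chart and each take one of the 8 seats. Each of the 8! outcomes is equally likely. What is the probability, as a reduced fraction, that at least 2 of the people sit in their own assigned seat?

Favorable outcomes: Σ_{i≥2} C(8,i)·!(8-i) = 28·265 + 56·44 + 70·9 + 56·2 + 28·1 + 8·0 + 1·1 = 10655.
Total outcomes: 8! = 40320.
Probability = 10655/40320 = 2131/8064.

2131/8064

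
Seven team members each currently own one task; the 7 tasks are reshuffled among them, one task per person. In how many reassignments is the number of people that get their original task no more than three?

4948

Sum C(7,i)·!(7-i) for i = 0..3:
  i=0: C(7,0)·!7 = 1·1854 = 1854
  i=1: C(7,1)·!6 = 7·265 = 1855
  i=2: C(7,2)·!5 = 21·44 = 924
  i=3: C(7,3)·!4 = 35·9 = 315
Total = 4948.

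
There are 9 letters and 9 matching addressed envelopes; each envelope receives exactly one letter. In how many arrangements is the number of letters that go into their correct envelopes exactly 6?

168

Pick the 6 fixed positions: C(9,6) = 84 ways.
The remaining 3 must be deranged: !3 = 2.
Total: 84 × 2 = 168.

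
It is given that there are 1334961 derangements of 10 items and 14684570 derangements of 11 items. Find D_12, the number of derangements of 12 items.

176214841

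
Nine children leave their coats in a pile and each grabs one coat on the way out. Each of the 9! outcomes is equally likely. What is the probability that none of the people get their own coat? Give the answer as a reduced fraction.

16687/45360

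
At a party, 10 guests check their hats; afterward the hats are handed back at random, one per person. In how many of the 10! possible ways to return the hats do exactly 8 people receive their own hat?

45

Choose which 8 of the 10 are fixed: C(10,8) = 45.
The remaining 2 must be deranged: !2 = 1.
Total: 45 × 1 = 45.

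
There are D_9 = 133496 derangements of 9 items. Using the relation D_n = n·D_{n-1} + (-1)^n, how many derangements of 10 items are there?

1334961

D_10 = 10·133496 + 1 = 1334961.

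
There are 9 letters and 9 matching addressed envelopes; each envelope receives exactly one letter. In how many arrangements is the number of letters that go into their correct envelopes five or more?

# with exactly i fixed is C(9,i)·!(9-i); sum over i=5..9:
  i=5: C(9,5)·!4 = 126·9 = 1134
  i=6: C(9,6)·!3 = 84·2 = 168
  i=7: C(9,7)·!2 = 36·1 = 36
  i=8: C(9,8)·!1 = 9·0 = 0
  i=9: C(9,9)·!0 = 1·1 = 1
Total = 1339.

1339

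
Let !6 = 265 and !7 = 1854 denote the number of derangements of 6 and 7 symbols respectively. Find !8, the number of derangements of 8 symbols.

!8 = (8-1)·(!7 + !6) = 7·(1854 + 265) = 7·2119 = 14833.

14833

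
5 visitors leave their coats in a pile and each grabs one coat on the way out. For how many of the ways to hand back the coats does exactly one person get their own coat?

Pick the single fixed position: C(5,1) = 5 ways.
The other 4 form a derangement: !4 = 9.
Total: 5 × 9 = 45.

45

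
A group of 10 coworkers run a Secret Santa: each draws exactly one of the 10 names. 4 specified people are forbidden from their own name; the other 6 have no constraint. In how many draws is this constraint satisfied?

2399760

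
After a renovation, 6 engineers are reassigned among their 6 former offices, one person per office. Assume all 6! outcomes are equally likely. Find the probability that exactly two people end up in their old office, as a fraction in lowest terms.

3/16

Favorable outcomes: C(6,2)·!4 = 15·9 = 135.
Total outcomes: 6! = 720.
Probability = 135/720 = 3/16.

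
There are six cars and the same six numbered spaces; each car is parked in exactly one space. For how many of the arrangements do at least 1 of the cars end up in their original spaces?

# with exactly i fixed is C(6,i)·!(6-i); sum over i=1..6:
  i=1: C(6,1)·!5 = 6·44 = 264
  i=2: C(6,2)·!4 = 15·9 = 135
  i=3: C(6,3)·!3 = 20·2 = 40
  i=4: C(6,4)·!2 = 15·1 = 15
  i=5: C(6,5)·!1 = 6·0 = 0
  i=6: C(6,6)·!0 = 1·1 = 1
Total = 455.

455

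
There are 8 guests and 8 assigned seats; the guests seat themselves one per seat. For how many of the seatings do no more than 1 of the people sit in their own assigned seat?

# with exactly i fixed is C(8,i)·!(8-i); sum over i=0..1:
  i=0: C(8,0)·!8 = 1·14833 = 14833
  i=1: C(8,1)·!7 = 8·1854 = 14832
Total = 29665.

29665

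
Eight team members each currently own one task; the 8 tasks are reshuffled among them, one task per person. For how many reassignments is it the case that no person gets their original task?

14833

By inclusion-exclusion, !8 = Σ (-1)^k · 8!/k! for k=0..8
= 8! - 8!/1! + 8!/2! - 8!/3! + 8!/4! - 8!/5! + 8!/6! - 8!/7! + 8!/8!
= 40320 - 40320 + 20160 - 6720 + 1680 - 336 + 56 - 8 + 1
= 14833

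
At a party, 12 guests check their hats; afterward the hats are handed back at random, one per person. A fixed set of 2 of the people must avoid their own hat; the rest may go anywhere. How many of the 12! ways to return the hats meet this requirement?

402796800

Let A_j be the event that the j-th constrained one is fixed. By inclusion-exclusion over the 2 events:
Σ_{j=0}^{2} (-1)^j C(2,j)(12-j)!
= C(2,0)·12! - C(2,1)·11! + C(2,2)·10!
= 479001600 - 79833600 + 3628800
= 402796800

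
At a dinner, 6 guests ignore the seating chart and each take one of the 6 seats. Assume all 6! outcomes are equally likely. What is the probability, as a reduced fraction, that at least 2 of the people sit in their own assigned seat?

191/720

Favorable outcomes: Σ_{i≥2} C(6,i)·!(6-i) = 15·9 + 20·2 + 15·1 + 6·0 + 1·1 = 191.
Total outcomes: 6! = 720.
Probability = 191/720 = 191/720.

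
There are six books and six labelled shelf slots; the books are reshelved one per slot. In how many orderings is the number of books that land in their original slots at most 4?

719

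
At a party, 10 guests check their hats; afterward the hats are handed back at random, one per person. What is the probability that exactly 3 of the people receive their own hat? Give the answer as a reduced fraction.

103/1680

Favorable outcomes: C(10,3)·!7 = 120·1854 = 222480.
Total outcomes: 10! = 3628800.
Probability = 222480/3628800 = 103/1680.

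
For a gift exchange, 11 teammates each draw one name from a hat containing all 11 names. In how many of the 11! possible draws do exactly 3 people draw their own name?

2447445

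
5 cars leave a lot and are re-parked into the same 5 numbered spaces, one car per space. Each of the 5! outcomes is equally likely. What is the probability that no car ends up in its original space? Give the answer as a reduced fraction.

11/30

Favorable outcomes: !5 = 44.
Total outcomes: 5! = 120.
Probability = 44/120 = 11/30.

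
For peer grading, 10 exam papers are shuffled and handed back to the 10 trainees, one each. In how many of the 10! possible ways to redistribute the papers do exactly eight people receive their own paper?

45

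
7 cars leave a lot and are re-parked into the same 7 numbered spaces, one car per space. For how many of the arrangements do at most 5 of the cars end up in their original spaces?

5039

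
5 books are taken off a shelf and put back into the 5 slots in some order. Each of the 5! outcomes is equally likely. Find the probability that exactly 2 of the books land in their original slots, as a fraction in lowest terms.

1/6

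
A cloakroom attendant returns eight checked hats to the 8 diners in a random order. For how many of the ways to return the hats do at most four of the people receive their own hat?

Sum C(8,i)·!(8-i) for i = 0..4:
  i=0: C(8,0)·!8 = 1·14833 = 14833
  i=1: C(8,1)·!7 = 8·1854 = 14832
  i=2: C(8,2)·!6 = 28·265 = 7420
  i=3: C(8,3)·!5 = 56·44 = 2464
  i=4: C(8,4)·!4 = 70·9 = 630
Total = 40179.

40179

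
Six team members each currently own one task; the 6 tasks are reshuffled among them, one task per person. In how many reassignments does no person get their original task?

265

!6 = 6! · Σ_{k=0}^{6} (-1)^k/k!
= 6! - 6!/1! + 6!/2! - 6!/3! + 6!/4! - 6!/5! + 6!/6!
= 720 - 720 + 360 - 120 + 30 - 6 + 1
= 265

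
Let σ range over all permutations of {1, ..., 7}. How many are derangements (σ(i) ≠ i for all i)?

By inclusion-exclusion, !7 = Σ (-1)^k · 7!/k! for k=0..7
= 7! - 7!/1! + 7!/2! - 7!/3! + 7!/4! - 7!/5! + 7!/6! - 7!/7!
= 5040 - 5040 + 2520 - 840 + 210 - 42 + 7 - 1
= 1854

1854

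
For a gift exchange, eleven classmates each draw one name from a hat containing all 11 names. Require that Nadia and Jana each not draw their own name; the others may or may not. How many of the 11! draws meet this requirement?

Let A_j be the event that the j-th constrained one is fixed. By inclusion-exclusion over the 2 events:
Σ_{j=0}^{2} (-1)^j C(2,j)(11-j)!
= C(2,0)·11! - C(2,1)·10! + C(2,2)·9!
= 39916800 - 7257600 + 362880
= 33022080

33022080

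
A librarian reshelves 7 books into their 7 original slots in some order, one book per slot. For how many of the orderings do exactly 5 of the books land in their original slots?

21

Pick the 5 fixed positions: C(7,5) = 21 ways.
The remaining 2 must be deranged: !2 = 1.
Total: 21 × 1 = 21.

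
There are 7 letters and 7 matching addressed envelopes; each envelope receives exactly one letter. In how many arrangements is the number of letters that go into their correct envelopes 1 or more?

3186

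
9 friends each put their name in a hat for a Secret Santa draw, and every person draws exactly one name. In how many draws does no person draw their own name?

!9 = 9! · Σ_{k=0}^{9} (-1)^k/k!
= 9! - 9!/1! + 9!/2! - 9!/3! + 9!/4! - 9!/5! + 9!/6! - 9!/7! + 9!/8! - 9!/9!
= 362880 - 362880 + 181440 - 60480 + 15120 - 3024 + 504 - 72 + 9 - 1
= 133496

133496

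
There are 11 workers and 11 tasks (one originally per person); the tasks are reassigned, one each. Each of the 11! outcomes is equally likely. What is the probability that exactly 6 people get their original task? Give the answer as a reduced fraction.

11/21600

Favorable outcomes: C(11,6)·!5 = 462·44 = 20328.
Total outcomes: 11! = 39916800.
Probability = 20328/39916800 = 11/21600.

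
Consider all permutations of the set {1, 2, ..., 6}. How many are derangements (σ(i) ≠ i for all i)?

265

Use !n = (n-1)(!(n-1) + !(n-2)).
!6 = 5·(44 + 9) = 5·53 = 265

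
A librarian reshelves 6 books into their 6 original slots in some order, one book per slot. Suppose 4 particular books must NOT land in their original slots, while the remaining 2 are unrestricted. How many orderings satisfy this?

362

Let A_j be the event that the j-th constrained one is fixed. By inclusion-exclusion over the 4 events:
Σ_{j=0}^{4} (-1)^j C(4,j)(6-j)!
= C(4,0)·6! - C(4,1)·5! + C(4,2)·4! - C(4,3)·3! + C(4,4)·2!
= 720 - 480 + 144 - 24 + 2
= 362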